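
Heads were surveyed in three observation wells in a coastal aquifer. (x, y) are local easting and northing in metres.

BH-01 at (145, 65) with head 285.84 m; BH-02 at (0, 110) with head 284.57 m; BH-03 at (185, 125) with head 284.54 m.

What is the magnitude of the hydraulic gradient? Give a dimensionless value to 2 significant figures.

Differences from BH-01: to BH-02 (Δx, Δy, Δh) = (-145, 45, -1.27); to BH-03 = (40, 60, -1.30).
Determinant of the coordinate differences = (-145)·60 − 40·45 = -10500.
∂h/∂x = [(-1.27)·60 − (-1.30)·45] / -10500 = +0.001686
∂h/∂y = [(-145)·(-1.30) − 40·(-1.27)] / -10500 = -0.02279
|∇h| = √(0.001686² + -0.02279²) = 0.02285

0.023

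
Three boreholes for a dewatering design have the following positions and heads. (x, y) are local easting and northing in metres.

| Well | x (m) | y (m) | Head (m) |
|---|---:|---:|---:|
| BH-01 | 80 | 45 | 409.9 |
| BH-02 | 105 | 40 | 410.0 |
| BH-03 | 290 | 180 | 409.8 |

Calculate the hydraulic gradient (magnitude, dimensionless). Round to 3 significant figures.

With h = a·x + b·y + c and BH-01 as origin, the differences give:
  25·a + (-5)·b = +0.1
  210·a + 135·b = -0.1
Eliminate b (×135 and ×(-5), subtract): 4425·a = 13.00 → a = ∂h/∂x = +0.002938
Back-substitute: b = ∂h/∂y = -0.005311.
|∇h| = √(0.002938² + -0.005311²) = 0.006069

0.00607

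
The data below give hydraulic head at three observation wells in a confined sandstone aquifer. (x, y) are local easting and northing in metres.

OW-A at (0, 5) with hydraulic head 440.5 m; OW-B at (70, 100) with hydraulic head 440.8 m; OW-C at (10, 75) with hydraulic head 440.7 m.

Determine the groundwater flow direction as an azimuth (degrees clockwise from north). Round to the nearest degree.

With h = a·x + b·y + c and OW-A as origin, the differences give:
  70·a + 95·b = +0.3
  10·a + 70·b = +0.2
Eliminate b (×70 and ×95, subtract): 3950·a = 2.00 → a = ∂h/∂x = +0.0005063
Back-substitute: b = ∂h/∂y = +0.002785.
Flow direction (−∇h) has components (-0.0005063 E, -0.002785 N).
Azimuth = atan2(E, N) = atan2(-0.0005063, -0.002785) = 190.3° ≈ 190°.

190°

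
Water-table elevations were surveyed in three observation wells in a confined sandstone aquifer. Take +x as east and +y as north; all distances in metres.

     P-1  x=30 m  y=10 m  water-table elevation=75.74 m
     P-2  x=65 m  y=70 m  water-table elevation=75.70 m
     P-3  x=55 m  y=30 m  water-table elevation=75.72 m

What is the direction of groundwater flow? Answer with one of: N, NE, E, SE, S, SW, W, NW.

NE

Differences from P-1: to P-2 (Δx, Δy, Δh) = (35, 60, -0.04); to P-3 = (25, 20, -0.02).
Determinant of the coordinate differences = 35·20 − 25·60 = -800.
∂h/∂x = [(-0.04)·20 − (-0.02)·60] / -800 = -0.0005000
∂h/∂y = [35·(-0.02) − 25·(-0.04)] / -800 = -0.0003750
Flow = −∇h = (+0.0005000 east, +0.0003750 north), which points northeast.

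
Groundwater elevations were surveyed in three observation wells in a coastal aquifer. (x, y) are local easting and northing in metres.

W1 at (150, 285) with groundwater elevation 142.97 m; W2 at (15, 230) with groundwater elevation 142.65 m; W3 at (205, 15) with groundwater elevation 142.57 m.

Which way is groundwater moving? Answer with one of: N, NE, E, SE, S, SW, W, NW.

Differences from W1: to W2 (Δx, Δy, Δh) = (-135, -55, -0.32); to W3 = (55, -270, -0.40).
Solve a·Δx + b·Δy = Δh: det = (-135)·(-270) − 55·(-55) = 39475.
∂h/∂x = [(-0.32)·(-270) − (-0.40)·(-55)] / 39475 = +0.001631
∂h/∂y = [(-135)·(-0.40) − 55·(-0.32)] / 39475 = +0.001814
Flow = −∇h = (-0.001631 east, -0.001814 north), which points southwest.

SW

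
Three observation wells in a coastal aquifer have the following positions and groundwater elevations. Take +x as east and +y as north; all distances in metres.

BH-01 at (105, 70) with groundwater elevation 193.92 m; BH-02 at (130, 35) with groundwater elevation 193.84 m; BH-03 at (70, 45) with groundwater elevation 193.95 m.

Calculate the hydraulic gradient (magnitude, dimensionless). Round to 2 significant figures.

Differences from BH-01: to BH-02 (Δx, Δy, Δh) = (25, -35, -0.08); to BH-03 = (-35, -25, +0.03).
Determinant of the coordinate differences = 25·(-25) − (-35)·(-35) = -1850.
∂h/∂x = [(-0.08)·(-25) − (+0.03)·(-35)] / -1850 = -0.001649
∂h/∂y = [25·(+0.03) − (-35)·(-0.08)] / -1850 = +0.001108
|∇h| = √(-0.001649² + 0.001108²) = 0.001987

0.0020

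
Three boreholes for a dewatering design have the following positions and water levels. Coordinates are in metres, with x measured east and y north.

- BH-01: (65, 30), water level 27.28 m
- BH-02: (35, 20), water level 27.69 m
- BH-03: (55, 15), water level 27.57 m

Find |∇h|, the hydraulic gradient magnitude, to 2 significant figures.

0.016

Differences from BH-01: to BH-02 (Δx, Δy, Δh) = (-30, -10, +0.41); to BH-03 = (-10, -15, +0.29).
Solve a·Δx + b·Δy = Δh: det = (-30)·(-15) − (-10)·(-10) = 350.
∂h/∂x = [(+0.41)·(-15) − (+0.29)·(-10)] / 350 = -0.009286
∂h/∂y = [(-30)·(+0.29) − (-10)·(+0.41)] / 350 = -0.01314
|∇h| = √(-0.009286² + -0.01314²) = 0.01609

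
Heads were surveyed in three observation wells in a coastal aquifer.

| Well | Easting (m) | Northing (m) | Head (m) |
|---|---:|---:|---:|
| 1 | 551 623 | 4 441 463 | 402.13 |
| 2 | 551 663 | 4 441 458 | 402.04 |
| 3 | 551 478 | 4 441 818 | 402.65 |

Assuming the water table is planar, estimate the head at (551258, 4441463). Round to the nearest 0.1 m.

402.9 m

Differences from 1: to 2 (Δx, Δy, Δh) = (40, -5, -0.09); to 3 = (-145, 355, +0.52).
Solve a·Δx + b·Δy = Δh: det = 40·355 − (-145)·(-5) = 13475.
∂h/∂x = [(-0.09)·355 − (+0.52)·(-5)] / 13475 = -0.002178
∂h/∂y = [40·(+0.52) − (-145)·(-0.09)] / 13475 = +0.0005751
h(551258, 4441463) = 402.13 + (-0.002178)·(-365) + (+0.0005751)·(0) = 402.13 +0.795 +0.000 = 402.925 m.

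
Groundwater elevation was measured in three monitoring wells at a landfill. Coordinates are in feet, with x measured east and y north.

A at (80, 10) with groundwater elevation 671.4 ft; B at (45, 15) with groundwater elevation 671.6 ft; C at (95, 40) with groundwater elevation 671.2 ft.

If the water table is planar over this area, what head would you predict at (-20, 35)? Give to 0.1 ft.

671.9 ft

With h = a·x + b·y + c and A as origin, the differences give:
  (-35)·a + 5·b = +0.2
  15·a + 30·b = -0.2
Eliminate b (×30 and ×5, subtract): -1125·a = 7.00 → a = ∂h/∂x = -0.006222
Back-substitute: b = ∂h/∂y = -0.003556.
h(-20, 35) = 671.4 + (-0.006222)·(-100) + (-0.003556)·(25) = 671.4 +0.622 -0.089 = 671.933 ft.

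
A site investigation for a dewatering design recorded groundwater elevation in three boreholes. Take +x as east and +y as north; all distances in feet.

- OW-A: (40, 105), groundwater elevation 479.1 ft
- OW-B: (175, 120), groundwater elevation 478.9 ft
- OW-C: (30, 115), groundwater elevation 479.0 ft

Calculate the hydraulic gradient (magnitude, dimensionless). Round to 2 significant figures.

0.010

Taking OW-A as reference: OW-B−OW-A = (135, 15, -0.2); OW-C−OW-A = (-10, 10, -0.1).
Solve a·Δx + b·Δy = Δh: det = 135·10 − (-10)·15 = 1500.
∂h/∂x = [(-0.2)·10 − (-0.1)·15] / 1500 = -0.0003333
∂h/∂y = [135·(-0.1) − (-10)·(-0.2)] / 1500 = -0.01033
|∇h| = √(-0.0003333² + -0.01033²) = 0.01034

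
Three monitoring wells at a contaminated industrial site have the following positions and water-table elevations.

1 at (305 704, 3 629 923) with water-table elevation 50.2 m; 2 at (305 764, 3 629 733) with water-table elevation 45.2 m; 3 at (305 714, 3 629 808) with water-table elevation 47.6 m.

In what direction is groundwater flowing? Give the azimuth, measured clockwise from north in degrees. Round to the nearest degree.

143°

Taking 1 as reference: 2−1 = (60, -190, -5.0); 3−1 = (10, -115, -2.6).
Determinant of the coordinate differences = 60·(-115) − 10·(-190) = -5000.
∂h/∂x = [(-5.0)·(-115) − (-2.6)·(-190)] / -5000 = -0.01620
∂h/∂y = [60·(-2.6) − 10·(-5.0)] / -5000 = +0.02120
Flow direction (−∇h) has components (+0.01620 E, -0.02120 N).
Azimuth = atan2(E, N) = atan2(+0.01620, -0.02120) = 142.6° ≈ 143°.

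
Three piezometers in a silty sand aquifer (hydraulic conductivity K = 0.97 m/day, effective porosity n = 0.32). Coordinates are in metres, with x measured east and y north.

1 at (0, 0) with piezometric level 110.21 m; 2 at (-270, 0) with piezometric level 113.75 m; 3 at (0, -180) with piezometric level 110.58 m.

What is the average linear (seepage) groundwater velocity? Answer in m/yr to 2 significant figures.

∂h/∂x = (113.75 − 110.21) / (-270 − 0) = -0.01311
∂h/∂y = (110.58 − 110.21) / (-180 − 0) = -0.002056
|∇h| = √(-0.01311² + -0.002056²) = 0.01327
Seepage velocity v = K·i/n = 0.97 × 0.01327 / 0.32 = 0.04022 m/day = 14.69 m/yr.

15 m/yr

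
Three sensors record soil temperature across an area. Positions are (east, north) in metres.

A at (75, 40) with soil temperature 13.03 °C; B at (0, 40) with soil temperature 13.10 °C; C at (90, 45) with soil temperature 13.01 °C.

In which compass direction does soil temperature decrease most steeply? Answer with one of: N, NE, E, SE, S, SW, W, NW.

With T = a·x + b·y + c and A as origin, the differences give:
  (-75)·a + 0·b = +0.07
  15·a + 5·b = -0.02
Eliminate b (×5 and ×0, subtract): -375·a = 0.350 → a = ∂T/∂x = -0.0009333
Back-substitute: b = ∂T/∂y = -0.001200.
Steepest decrease is along −∇f = (+0.0009333 E, +0.001200 N) → northeast.

NE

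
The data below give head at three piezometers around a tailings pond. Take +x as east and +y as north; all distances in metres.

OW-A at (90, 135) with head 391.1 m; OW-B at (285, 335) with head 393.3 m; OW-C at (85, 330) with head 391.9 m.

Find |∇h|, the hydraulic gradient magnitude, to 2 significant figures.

0.0081

With h = a·x + b·y + c and OW-A as origin, the differences give:
  195·a + 200·b = +2.2
  (-5)·a + 195·b = +0.8
Eliminate b (×195 and ×200, subtract): 39025·a = 269.00 → a = ∂h/∂x = +0.006893
Back-substitute: b = ∂h/∂y = +0.004279.
|∇h| = √(0.006893² + 0.004279²) = 0.008113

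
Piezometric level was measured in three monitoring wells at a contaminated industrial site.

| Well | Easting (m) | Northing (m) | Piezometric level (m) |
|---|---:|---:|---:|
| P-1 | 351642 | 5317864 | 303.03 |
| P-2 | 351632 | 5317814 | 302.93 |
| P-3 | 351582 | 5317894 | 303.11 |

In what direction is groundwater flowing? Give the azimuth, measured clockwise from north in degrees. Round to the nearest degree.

Taking P-1 as reference: P-2−P-1 = (-10, -50, -0.10); P-3−P-1 = (-60, 30, +0.08).
Solve a·Δx + b·Δy = Δh: det = (-10)·30 − (-60)·(-50) = -3300.
∂h/∂x = [(-0.10)·30 − (+0.08)·(-50)] / -3300 = -0.0003030
∂h/∂y = [(-10)·(+0.08) − (-60)·(-0.10)] / -3300 = +0.002061
Flow direction (−∇h) has components (+0.0003030 E, -0.002061 N).
Azimuth = atan2(E, N) = atan2(+0.0003030, -0.002061) = 171.6° ≈ 172°.

172°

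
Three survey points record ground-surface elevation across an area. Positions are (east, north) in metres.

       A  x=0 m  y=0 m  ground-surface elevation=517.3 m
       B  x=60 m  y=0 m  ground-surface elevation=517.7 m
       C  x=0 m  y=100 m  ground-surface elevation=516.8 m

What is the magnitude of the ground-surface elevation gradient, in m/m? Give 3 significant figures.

∂z/∂x = (517.7 − 517.3) / (60 − 0) = +0.006667
∂z/∂y = (516.8 − 517.3) / (100 − 0) = -0.005000
|∇f| = √(0.006667² + -0.005000²) = 0.008334 m/m

0.00833 m/m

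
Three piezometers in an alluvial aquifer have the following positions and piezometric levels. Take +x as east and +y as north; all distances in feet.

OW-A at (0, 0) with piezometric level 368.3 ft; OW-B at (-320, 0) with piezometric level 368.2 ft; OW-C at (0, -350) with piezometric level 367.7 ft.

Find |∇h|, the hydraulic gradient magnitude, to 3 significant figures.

∂h/∂x = (368.2 − 368.3) / (-320 − 0) = +0.0003125
∂h/∂y = (367.7 − 368.3) / (-350 − 0) = +0.001714
|∇h| = √(0.0003125² + 0.001714²) = 0.001742

0.00174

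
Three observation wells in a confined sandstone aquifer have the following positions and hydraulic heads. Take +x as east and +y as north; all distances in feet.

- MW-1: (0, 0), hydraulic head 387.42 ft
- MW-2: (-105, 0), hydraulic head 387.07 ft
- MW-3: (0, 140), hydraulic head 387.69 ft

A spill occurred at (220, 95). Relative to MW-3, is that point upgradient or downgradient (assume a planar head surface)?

upgradient

∂h/∂x = (387.07 − 387.42) / (-105 − 0) = +0.003333
∂h/∂y = (387.69 − 387.42) / (140 − 0) = +0.001929
Head at (220, 95) = 387.42 + (+0.003333)·(220) + (+0.001929)·(95) = 388.34 ft.
That is higher than the 387.69 ft at MW-3, so the point is upgradient.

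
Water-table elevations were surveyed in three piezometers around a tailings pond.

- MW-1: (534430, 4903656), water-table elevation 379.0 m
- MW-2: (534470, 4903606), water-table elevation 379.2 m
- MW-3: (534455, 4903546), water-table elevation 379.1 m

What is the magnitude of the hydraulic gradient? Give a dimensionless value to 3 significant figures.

Differences from MW-1: to MW-2 (Δx, Δy, Δh) = (40, -50, +0.2); to MW-3 = (25, -110, +0.1).
Solve a·Δx + b·Δy = Δh: det = 40·(-110) − 25·(-50) = -3150.
∂h/∂x = [(+0.2)·(-110) − (+0.1)·(-50)] / -3150 = +0.005397
∂h/∂y = [40·(+0.1) − 25·(+0.2)] / -3150 = +0.0003175
|∇h| = √(0.005397² + 0.0003175²) = 0.005406

0.00541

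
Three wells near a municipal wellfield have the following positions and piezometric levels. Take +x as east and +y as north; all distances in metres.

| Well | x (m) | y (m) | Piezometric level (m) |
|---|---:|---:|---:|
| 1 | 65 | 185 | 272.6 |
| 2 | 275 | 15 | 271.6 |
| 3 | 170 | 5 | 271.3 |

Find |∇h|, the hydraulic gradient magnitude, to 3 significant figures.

With h = a·x + b·y + c and 1 as origin, the differences give:
  210·a + (-170)·b = -1.0
  105·a + (-180)·b = -1.3
Eliminate b (×(-180) and ×(-170), subtract): -19950·a = -41.00 → a = ∂h/∂x = +0.002055
Back-substitute: b = ∂h/∂y = +0.008421.
|∇h| = √(0.002055² + 0.008421²) = 0.008668

0.00867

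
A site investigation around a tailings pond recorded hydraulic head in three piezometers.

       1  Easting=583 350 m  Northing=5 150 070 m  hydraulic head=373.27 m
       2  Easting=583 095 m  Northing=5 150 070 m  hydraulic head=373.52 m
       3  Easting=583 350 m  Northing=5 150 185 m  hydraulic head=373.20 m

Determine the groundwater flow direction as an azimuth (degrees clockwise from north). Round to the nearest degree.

∂h/∂x = (373.52 − 373.27) / (583095 − 583350) = -0.0009804
∂h/∂y = (373.20 − 373.27) / (5150185 − 5150070) = -0.0006087
Flow direction (−∇h) has components (+0.0009804 E, +0.0006087 N).
Azimuth = atan2(E, N) = atan2(+0.0009804, +0.0006087) = 58.2° ≈ 058°.

058°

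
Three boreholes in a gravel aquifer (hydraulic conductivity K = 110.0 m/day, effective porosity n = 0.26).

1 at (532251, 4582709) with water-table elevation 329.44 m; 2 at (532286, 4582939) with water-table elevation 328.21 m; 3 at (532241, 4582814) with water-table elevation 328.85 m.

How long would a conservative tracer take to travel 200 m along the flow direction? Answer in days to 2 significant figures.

84 days

Differences from 1: to 2 (Δx, Δy, Δh) = (35, 230, -1.23); to 3 = (-10, 105, -0.59).
Solve a·Δx + b·Δy = Δh: det = 35·105 − (-10)·230 = 5975.
∂h/∂x = [(-1.23)·105 − (-0.59)·230] / 5975 = +0.001096
∂h/∂y = [35·(-0.59) − (-10)·(-1.23)] / 5975 = -0.005515
|∇h| = √(0.001096² + -0.005515²) = 0.005623
Seepage velocity v = K·i/n = 110.0 × 0.005623 / 0.26 = 2.379 m/day.
t = 200 / 2.379 = 84.07 days.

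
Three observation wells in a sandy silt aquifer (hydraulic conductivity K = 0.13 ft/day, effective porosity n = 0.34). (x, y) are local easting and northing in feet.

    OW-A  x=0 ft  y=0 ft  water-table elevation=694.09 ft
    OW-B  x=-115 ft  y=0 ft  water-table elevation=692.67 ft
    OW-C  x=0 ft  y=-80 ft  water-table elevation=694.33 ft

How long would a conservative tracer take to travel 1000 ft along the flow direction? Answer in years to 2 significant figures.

560 years

∂h/∂x = (692.67 − 694.09) / (-115 − 0) = +0.01235
∂h/∂y = (694.33 − 694.09) / (-80 − 0) = -0.003000
|∇h| = √(0.01235² + -0.003000²) = 0.01271
Seepage velocity v = K·i/n = 0.13 × 0.01271 / 0.34 = 0.00486 ft/day.
t = 1000 / 0.00486 = 2.058e+05 days = 563 years.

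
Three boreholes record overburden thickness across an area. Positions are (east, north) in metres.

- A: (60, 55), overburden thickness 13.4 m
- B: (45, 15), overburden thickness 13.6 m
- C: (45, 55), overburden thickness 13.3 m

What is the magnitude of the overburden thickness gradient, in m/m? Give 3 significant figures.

0.0100 m/m

With d = a·x + b·y + c and A as origin, the differences give:
  (-15)·a + (-40)·b = +0.2
  (-15)·a + 0·b = -0.1
Eliminate b (×0 and ×(-40), subtract): -600·a = -4.00 → a = ∂d/∂x = +0.006667
Back-substitute: b = ∂d/∂y = -0.007500.
|∇f| = √(0.006667² + -0.007500²) = 0.01003 m/m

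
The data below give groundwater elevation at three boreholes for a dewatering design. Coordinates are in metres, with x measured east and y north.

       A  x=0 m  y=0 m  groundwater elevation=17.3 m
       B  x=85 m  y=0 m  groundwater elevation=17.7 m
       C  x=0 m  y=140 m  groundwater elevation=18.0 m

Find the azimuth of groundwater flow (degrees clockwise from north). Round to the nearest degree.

223°

∂h/∂x = (17.7 − 17.3) / (85 − 0) = +0.004706
∂h/∂y = (18.0 − 17.3) / (140 − 0) = +0.005000
Flow direction (−∇h) has components (-0.004706 E, -0.005000 N).
Azimuth = atan2(E, N) = atan2(-0.004706, -0.005000) = 223.3° ≈ 223°.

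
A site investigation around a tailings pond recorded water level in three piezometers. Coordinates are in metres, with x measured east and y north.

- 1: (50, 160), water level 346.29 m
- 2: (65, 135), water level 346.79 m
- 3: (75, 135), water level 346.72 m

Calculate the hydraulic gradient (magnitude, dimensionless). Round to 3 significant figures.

0.0252

Taking 1 as reference: 2−1 = (15, -25, +0.50); 3−1 = (25, -25, +0.43).
Solve a·Δx + b·Δy = Δh: det = 15·(-25) − 25·(-25) = 250.
∂h/∂x = [(+0.50)·(-25) − (+0.43)·(-25)] / 250 = -0.007000
∂h/∂y = [15·(+0.43) − 25·(+0.50)] / 250 = -0.02420
|∇h| = √(-0.007000² + -0.02420²) = 0.02519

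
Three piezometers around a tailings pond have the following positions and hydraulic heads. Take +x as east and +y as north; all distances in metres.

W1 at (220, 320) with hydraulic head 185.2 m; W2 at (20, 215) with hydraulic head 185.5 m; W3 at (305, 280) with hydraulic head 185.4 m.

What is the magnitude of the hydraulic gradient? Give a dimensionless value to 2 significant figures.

0.0039

With h = a·x + b·y + c and W1 as origin, the differences give:
  (-200)·a + (-105)·b = +0.3
  85·a + (-40)·b = +0.2
Eliminate b (×(-40) and ×(-105), subtract): 16925·a = 9.00 → a = ∂h/∂x = +0.0005318
Back-substitute: b = ∂h/∂y = -0.003870.
|∇h| = √(0.0005318² + -0.003870²) = 0.003906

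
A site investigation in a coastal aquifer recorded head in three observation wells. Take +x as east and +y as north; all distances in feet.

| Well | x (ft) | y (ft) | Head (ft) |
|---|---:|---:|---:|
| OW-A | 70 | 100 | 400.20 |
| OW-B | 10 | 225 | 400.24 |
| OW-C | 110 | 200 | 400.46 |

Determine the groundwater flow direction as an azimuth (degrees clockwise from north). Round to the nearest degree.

239°

With h = a·x + b·y + c and OW-A as origin, the differences give:
  (-60)·a + 125·b = +0.04
  40·a + 100·b = +0.26
Eliminate b (×100 and ×125, subtract): -11000·a = -28.500 → a = ∂h/∂x = +0.002591
Back-substitute: b = ∂h/∂y = +0.001564.
Flow direction (−∇h) has components (-0.002591 E, -0.001564 N).
Azimuth = atan2(E, N) = atan2(-0.002591, -0.001564) = 238.9° ≈ 239°.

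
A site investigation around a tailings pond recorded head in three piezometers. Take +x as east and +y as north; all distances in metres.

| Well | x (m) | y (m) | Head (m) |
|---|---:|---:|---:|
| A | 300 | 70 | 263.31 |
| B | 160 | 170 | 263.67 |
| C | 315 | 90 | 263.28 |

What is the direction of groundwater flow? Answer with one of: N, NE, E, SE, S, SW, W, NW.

E

Taking A as reference: B−A = (-140, 100, +0.36); C−A = (15, 20, -0.03).
Determinant of the coordinate differences = (-140)·20 − 15·100 = -4300.
∂h/∂x = [(+0.36)·20 − (-0.03)·100] / -4300 = -0.002372
∂h/∂y = [(-140)·(-0.03) − 15·(+0.36)] / -4300 = +0.0002791
Flow = −∇h = (+0.002372 east, -0.0002791 north), which points east.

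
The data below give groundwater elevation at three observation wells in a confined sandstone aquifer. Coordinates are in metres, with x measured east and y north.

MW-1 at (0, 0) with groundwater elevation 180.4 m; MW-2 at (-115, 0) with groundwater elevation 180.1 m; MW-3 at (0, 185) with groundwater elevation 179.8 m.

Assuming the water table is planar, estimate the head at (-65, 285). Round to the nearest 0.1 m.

179.3 m

∂h/∂x = (180.1 − 180.4) / (-115 − 0) = +0.002609
∂h/∂y = (179.8 − 180.4) / (185 − 0) = -0.003243
h(-65, 285) = 180.4 + (+0.002609)·(-65) + (-0.003243)·(285) = 180.4 -0.170 -0.924 = 179.306 m.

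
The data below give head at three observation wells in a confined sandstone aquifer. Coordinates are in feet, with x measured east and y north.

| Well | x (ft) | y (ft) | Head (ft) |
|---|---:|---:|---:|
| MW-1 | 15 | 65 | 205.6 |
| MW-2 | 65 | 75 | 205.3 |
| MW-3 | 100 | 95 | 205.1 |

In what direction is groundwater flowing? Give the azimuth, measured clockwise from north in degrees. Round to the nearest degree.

097°

With h = a·x + b·y + c and MW-1 as origin, the differences give:
  50·a + 10·b = -0.3
  85·a + 30·b = -0.5
Eliminate b (×30 and ×10, subtract): 650·a = -4.00 → a = ∂h/∂x = -0.006154
Back-substitute: b = ∂h/∂y = +0.0007692.
Flow direction (−∇h) has components (+0.006154 E, -0.0007692 N).
Azimuth = atan2(E, N) = atan2(+0.006154, -0.0007692) = 97.1° ≈ 097°.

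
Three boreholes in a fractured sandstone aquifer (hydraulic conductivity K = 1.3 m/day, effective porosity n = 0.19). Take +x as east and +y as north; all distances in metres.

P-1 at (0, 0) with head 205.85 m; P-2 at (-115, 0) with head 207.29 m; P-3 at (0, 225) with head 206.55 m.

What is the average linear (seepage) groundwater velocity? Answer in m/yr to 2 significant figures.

32 m/yr

∂h/∂x = (207.29 − 205.85) / (-115 − 0) = -0.01252
∂h/∂y = (206.55 − 205.85) / (225 − 0) = +0.003111
|∇h| = √(-0.01252² + 0.003111²) = 0.0129
Seepage velocity v = K·i/n = 1.3 × 0.0129 / 0.19 = 0.08826 m/day = 32.24 m/yr.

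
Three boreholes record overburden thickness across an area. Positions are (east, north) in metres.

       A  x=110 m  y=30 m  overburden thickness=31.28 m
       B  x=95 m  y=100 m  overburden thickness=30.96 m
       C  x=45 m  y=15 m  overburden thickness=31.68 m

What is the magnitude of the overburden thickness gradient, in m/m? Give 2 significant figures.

0.0074 m/m

With d = a·x + b·y + c and A as origin, the differences give:
  (-15)·a + 70·b = -0.32
  (-65)·a + (-15)·b = +0.40
Eliminate b (×(-15) and ×70, subtract): 4775·a = -23.200 → a = ∂d/∂x = -0.004859
Back-substitute: b = ∂d/∂y = -0.005613.
|∇f| = √(-0.004859² + -0.005613²) = 0.007424 m/m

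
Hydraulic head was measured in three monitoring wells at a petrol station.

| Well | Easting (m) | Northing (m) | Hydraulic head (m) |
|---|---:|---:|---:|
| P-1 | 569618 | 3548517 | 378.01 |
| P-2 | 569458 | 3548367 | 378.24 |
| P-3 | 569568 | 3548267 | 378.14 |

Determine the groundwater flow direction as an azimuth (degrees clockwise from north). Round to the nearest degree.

With h = a·x + b·y + c and P-1 as origin, the differences give:
  (-160)·a + (-150)·b = +0.23
  (-50)·a + (-250)·b = +0.13
Eliminate b (×(-250) and ×(-150), subtract): 32500·a = -38.000 → a = ∂h/∂x = -0.001169
Back-substitute: b = ∂h/∂y = -0.0002862.
Flow direction (−∇h) has components (+0.001169 E, +0.0002862 N).
Azimuth = atan2(E, N) = atan2(+0.001169, +0.0002862) = 76.2° ≈ 076°.

076°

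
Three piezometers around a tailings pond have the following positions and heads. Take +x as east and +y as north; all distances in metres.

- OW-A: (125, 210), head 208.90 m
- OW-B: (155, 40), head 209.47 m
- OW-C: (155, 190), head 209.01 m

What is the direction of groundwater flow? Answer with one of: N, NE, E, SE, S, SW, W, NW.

NW

Differences from OW-A: to OW-B (Δx, Δy, Δh) = (30, -170, +0.57); to OW-C = (30, -20, +0.11).
Determinant of the coordinate differences = 30·(-20) − 30·(-170) = 4500.
∂h/∂x = [(+0.57)·(-20) − (+0.11)·(-170)] / 4500 = +0.001622
∂h/∂y = [30·(+0.11) − 30·(+0.57)] / 4500 = -0.003067
Flow = −∇h = (-0.001622 east, +0.003067 north), which points northwest.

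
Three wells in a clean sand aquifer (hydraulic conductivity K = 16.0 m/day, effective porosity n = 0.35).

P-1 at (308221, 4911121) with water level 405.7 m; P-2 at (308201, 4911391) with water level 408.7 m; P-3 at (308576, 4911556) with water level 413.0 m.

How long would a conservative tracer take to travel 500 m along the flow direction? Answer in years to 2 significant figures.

2.3 years

Taking P-1 as reference: P-2−P-1 = (-20, 270, +3.0); P-3−P-1 = (355, 435, +7.3).
Determinant of the coordinate differences = (-20)·435 − 355·270 = -104550.
∂h/∂x = [(+3.0)·435 − (+7.3)·270] / -104550 = +0.006370
∂h/∂y = [(-20)·(+7.3) − 355·(+3.0)] / -104550 = +0.01158
|∇h| = √(0.006370² + 0.01158²) = 0.01322
Seepage velocity v = K·i/n = 16.0 × 0.01322 / 0.35 = 0.6043 m/day.
t = 500 / 0.6043 = 827.4 days = 2.27 years.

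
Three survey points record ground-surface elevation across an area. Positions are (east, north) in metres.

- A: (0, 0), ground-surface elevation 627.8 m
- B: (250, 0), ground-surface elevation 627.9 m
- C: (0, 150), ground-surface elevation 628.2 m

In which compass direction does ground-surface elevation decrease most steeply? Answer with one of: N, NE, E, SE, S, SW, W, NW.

∂z/∂x = (627.9 − 627.8) / (250 − 0) = +0.0004000
∂z/∂y = (628.2 − 627.8) / (150 − 0) = +0.002667
Steepest decrease is along −∇f = (-0.0004000 E, -0.002667 N) → south.

S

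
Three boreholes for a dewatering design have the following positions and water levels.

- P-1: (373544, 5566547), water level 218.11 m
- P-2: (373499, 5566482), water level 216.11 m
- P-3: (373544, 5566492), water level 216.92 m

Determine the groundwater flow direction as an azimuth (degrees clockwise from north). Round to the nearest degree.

211°

Differences from P-1: to P-2 (Δx, Δy, Δh) = (-45, -65, -2.00); to P-3 = (0, -55, -1.19).
Solve a·Δx + b·Δy = Δh: det = (-45)·(-55) − 0·(-65) = 2475.
∂h/∂x = [(-2.00)·(-55) − (-1.19)·(-65)] / 2475 = +0.01319
∂h/∂y = [(-45)·(-1.19) − 0·(-2.00)] / 2475 = +0.02164
Flow direction (−∇h) has components (-0.01319 E, -0.02164 N).
Azimuth = atan2(E, N) = atan2(-0.01319, -0.02164) = 211.4° ≈ 211°.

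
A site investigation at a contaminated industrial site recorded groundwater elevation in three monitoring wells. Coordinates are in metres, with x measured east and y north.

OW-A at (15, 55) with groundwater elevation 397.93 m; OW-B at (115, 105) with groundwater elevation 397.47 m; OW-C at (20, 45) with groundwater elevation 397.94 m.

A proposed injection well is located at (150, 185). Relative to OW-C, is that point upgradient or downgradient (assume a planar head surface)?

downgradient

Three-point gradient (reference OW-A): Δ to OW-B = (100, 50, -0.46), Δ to OW-C = (5, -10, +0.01).
∂h/∂x = -0.003280, ∂h/∂y = -0.002640 (det = -1250).
Head at (150, 185) = 397.93 + (-0.003280)·(135) + (-0.002640)·(130) = 397.14 m.
That is lower than the 397.94 m at OW-C, so the point is downgradient.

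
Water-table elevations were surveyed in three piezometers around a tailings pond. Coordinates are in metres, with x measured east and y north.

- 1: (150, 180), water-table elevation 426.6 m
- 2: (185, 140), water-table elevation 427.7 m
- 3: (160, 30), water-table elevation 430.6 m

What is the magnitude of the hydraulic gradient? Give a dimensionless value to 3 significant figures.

Taking 1 as reference: 2−1 = (35, -40, +1.1); 3−1 = (10, -150, +4.0).
Determinant of the coordinate differences = 35·(-150) − 10·(-40) = -4850.
∂h/∂x = [(+1.1)·(-150) − (+4.0)·(-40)] / -4850 = +0.001031
∂h/∂y = [35·(+4.0) − 10·(+1.1)] / -4850 = -0.02660
|∇h| = √(0.001031² + -0.02660²) = 0.02662

0.0266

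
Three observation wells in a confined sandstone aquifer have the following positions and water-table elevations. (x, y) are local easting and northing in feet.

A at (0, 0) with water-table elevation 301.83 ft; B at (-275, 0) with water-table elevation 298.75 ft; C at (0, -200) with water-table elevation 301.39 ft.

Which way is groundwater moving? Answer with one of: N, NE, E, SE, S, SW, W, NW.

W

∂h/∂x = (298.75 − 301.83) / (-275 − 0) = +0.01120
∂h/∂y = (301.39 − 301.83) / (-200 − 0) = +0.002200
Flow = −∇h = (-0.01120 east, -0.002200 north), which points west.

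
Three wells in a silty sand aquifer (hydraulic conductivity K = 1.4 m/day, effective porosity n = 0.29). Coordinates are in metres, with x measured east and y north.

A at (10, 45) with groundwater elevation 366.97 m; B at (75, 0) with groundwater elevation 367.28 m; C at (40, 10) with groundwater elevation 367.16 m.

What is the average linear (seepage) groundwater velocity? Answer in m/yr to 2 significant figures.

Differences from A: to B (Δx, Δy, Δh) = (65, -45, +0.31); to C = (30, -35, +0.19).
Determinant of the coordinate differences = 65·(-35) − 30·(-45) = -925.
∂h/∂x = [(+0.31)·(-35) − (+0.19)·(-45)] / -925 = +0.002486
∂h/∂y = [65·(+0.19) − 30·(+0.31)] / -925 = -0.003297
|∇h| = √(0.002486² + -0.003297²) = 0.004129
Seepage velocity v = K·i/n = 1.4 × 0.004129 / 0.29 = 0.01993 m/day = 7.279 m/yr.

7.3 m/yr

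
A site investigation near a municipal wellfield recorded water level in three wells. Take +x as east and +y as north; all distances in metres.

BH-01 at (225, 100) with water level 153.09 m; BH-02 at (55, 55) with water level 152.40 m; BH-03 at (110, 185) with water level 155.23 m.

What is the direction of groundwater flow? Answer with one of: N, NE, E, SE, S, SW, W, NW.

S

Differences from BH-01: to BH-02 (Δx, Δy, Δh) = (-170, -45, -0.69); to BH-03 = (-115, 85, +2.14).
Solve a·Δx + b·Δy = Δh: det = (-170)·85 − (-115)·(-45) = -19625.
∂h/∂x = [(-0.69)·85 − (+2.14)·(-45)] / -19625 = -0.001918
∂h/∂y = [(-170)·(+2.14) − (-115)·(-0.69)] / -19625 = +0.02258
Flow = −∇h = (+0.001918 east, -0.02258 north), which points south.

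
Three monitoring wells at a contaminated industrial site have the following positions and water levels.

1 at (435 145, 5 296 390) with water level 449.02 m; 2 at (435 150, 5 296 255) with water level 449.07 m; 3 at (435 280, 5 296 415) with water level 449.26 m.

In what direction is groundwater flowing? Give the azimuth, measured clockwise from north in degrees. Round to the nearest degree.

279°

Three-point gradient (reference 1): Δ to 2 = (5, -135, +0.05), Δ to 3 = (135, 25, +0.24).
∂h/∂x = +0.001834, ∂h/∂y = -0.0003025 (det = 18350).
Flow direction (−∇h) has components (-0.001834 E, +0.0003025 N).
Azimuth = atan2(E, N) = atan2(-0.001834, +0.0003025) = 279.4° ≈ 279°.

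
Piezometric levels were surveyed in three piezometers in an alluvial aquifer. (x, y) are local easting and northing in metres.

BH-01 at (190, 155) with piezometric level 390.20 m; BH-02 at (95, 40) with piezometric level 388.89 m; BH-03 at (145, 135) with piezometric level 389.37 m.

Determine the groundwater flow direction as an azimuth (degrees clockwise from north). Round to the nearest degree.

286°

With h = a·x + b·y + c and BH-01 as origin, the differences give:
  (-95)·a + (-115)·b = -1.31
  (-45)·a + (-20)·b = -0.83
Eliminate b (×(-20) and ×(-115), subtract): -3275·a = -69.250 → a = ∂h/∂x = +0.02115
Back-substitute: b = ∂h/∂y = -0.006076.
Flow direction (−∇h) has components (-0.02115 E, +0.006076 N).
Azimuth = atan2(E, N) = atan2(-0.02115, +0.006076) = 286.0° ≈ 286°.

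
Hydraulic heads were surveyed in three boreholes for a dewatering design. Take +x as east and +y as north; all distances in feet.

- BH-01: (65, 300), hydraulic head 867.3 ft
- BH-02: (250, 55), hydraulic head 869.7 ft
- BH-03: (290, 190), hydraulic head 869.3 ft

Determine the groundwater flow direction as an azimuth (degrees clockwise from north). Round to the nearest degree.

Three-point gradient (reference BH-01): Δ to BH-02 = (185, -245, +2.4), Δ to BH-03 = (225, -110, +2.0).
∂h/∂x = +0.006499, ∂h/∂y = -0.004889 (det = 34775).
Flow direction (−∇h) has components (-0.006499 E, +0.004889 N).
Azimuth = atan2(E, N) = atan2(-0.006499, +0.004889) = 307.0° ≈ 307°.

307°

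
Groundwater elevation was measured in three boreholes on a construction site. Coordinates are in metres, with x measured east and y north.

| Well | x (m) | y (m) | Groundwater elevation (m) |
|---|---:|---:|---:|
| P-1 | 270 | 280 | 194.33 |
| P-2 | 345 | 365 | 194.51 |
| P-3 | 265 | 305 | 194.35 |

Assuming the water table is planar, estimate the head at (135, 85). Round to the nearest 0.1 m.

Taking P-1 as reference: P-2−P-1 = (75, 85, +0.18); P-3−P-1 = (-5, 25, +0.02).
Determinant of the coordinate differences = 75·25 − (-5)·85 = 2300.
∂h/∂x = [(+0.18)·25 − (+0.02)·85] / 2300 = +0.001217
∂h/∂y = [75·(+0.02) − (-5)·(+0.18)] / 2300 = +0.001043
h(135, 85) = 194.33 + (+0.001217)·(-135) + (+0.001043)·(-195) = 194.33 -0.164 -0.203 = 193.962 m.

194.0 m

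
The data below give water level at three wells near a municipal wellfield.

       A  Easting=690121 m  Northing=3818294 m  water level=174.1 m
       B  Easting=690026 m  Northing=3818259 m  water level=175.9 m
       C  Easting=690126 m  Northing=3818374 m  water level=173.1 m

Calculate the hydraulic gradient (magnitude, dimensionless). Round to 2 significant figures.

Three-point gradient (reference A): Δ to B = (-95, -35, +1.8), Δ to C = (5, 80, -1.0).
∂h/∂x = -0.01468, ∂h/∂y = -0.01158 (det = -7425).
|∇h| = √(-0.01468² + -0.01158²) = 0.0187

0.019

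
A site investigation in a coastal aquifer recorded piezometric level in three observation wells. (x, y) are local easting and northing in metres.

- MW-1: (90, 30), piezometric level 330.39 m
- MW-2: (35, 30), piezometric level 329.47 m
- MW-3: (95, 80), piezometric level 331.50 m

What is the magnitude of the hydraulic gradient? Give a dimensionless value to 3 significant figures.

Taking MW-1 as reference: MW-2−MW-1 = (-55, 0, -0.92); MW-3−MW-1 = (5, 50, +1.11).
Solve a·Δx + b·Δy = Δh: det = (-55)·50 − 5·0 = -2750.
∂h/∂x = [(-0.92)·50 − (+1.11)·0] / -2750 = +0.01673
∂h/∂y = [(-55)·(+1.11) − 5·(-0.92)] / -2750 = +0.02053
|∇h| = √(0.01673² + 0.02053²) = 0.02648

0.0265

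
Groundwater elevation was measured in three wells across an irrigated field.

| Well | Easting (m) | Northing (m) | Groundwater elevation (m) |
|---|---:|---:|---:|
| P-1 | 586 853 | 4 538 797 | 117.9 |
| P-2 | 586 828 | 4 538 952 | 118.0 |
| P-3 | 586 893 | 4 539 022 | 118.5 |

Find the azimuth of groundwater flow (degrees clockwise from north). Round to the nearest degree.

255°

Taking P-1 as reference: P-2−P-1 = (-25, 155, +0.1); P-3−P-1 = (40, 225, +0.6).
Determinant of the coordinate differences = (-25)·225 − 40·155 = -11825.
∂h/∂x = [(+0.1)·225 − (+0.6)·155] / -11825 = +0.005962
∂h/∂y = [(-25)·(+0.6) − 40·(+0.1)] / -11825 = +0.001607
Flow direction (−∇h) has components (-0.005962 E, -0.001607 N).
Azimuth = atan2(E, N) = atan2(-0.005962, -0.001607) = 254.9° ≈ 255°.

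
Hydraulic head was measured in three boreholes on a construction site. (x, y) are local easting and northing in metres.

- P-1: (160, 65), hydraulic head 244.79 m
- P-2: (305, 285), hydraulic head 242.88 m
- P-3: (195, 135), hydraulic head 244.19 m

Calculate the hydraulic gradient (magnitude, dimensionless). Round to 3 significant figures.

0.00825

Differences from P-1: to P-2 (Δx, Δy, Δh) = (145, 220, -1.91); to P-3 = (35, 70, -0.60).
Determinant of the coordinate differences = 145·70 − 35·220 = 2450.
∂h/∂x = [(-1.91)·70 − (-0.60)·220] / 2450 = -0.0006939
∂h/∂y = [145·(-0.60) − 35·(-1.91)] / 2450 = -0.008224
|∇h| = √(-0.0006939² + -0.008224²) = 0.008253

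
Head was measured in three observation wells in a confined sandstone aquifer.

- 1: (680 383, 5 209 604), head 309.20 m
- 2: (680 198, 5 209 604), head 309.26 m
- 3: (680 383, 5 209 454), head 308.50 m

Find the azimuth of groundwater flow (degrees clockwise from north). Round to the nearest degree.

∂h/∂x = (309.26 − 309.20) / (680198 − 680383) = -0.0003243
∂h/∂y = (308.50 − 309.20) / (5209454 − 5209604) = +0.004667
Flow direction (−∇h) has components (+0.0003243 E, -0.004667 N).
Azimuth = atan2(E, N) = atan2(+0.0003243, -0.004667) = 176.0° ≈ 176°.

176°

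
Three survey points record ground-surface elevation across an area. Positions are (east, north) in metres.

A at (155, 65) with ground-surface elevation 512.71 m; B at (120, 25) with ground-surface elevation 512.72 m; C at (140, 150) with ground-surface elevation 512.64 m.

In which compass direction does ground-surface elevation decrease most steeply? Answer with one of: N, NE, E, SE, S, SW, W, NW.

Taking A as reference: B−A = (-35, -40, +0.01); C−A = (-15, 85, -0.07).
Solve a·Δx + b·Δy = Δz: det = (-35)·85 − (-15)·(-40) = -3575.
∂z/∂x = [(+0.01)·85 − (-0.07)·(-40)] / -3575 = +0.0005455
∂z/∂y = [(-35)·(-0.07) − (-15)·(+0.01)] / -3575 = -0.0007273
Steepest decrease is along −∇f = (-0.0005455 E, +0.0007273 N) → northwest.

NW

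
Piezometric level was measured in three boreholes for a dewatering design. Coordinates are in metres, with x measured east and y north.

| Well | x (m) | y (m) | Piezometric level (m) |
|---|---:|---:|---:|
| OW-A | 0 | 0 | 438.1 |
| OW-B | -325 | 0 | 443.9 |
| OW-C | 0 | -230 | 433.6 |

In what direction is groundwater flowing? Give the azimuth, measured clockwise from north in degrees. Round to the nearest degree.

138°

∂h/∂x = (443.9 − 438.1) / (-325 − 0) = -0.01785
∂h/∂y = (433.6 − 438.1) / (-230 − 0) = +0.01957
Flow direction (−∇h) has components (+0.01785 E, -0.01957 N).
Azimuth = atan2(E, N) = atan2(+0.01785, -0.01957) = 137.6° ≈ 138°.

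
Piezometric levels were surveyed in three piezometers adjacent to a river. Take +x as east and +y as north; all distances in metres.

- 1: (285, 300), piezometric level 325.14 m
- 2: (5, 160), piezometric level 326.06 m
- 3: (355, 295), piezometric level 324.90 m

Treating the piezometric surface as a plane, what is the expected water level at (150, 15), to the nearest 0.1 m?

Differences from 1: to 2 (Δx, Δy, Δh) = (-280, -140, +0.92); to 3 = (70, -5, -0.24).
Solve a·Δx + b·Δy = Δh: det = (-280)·(-5) − 70·(-140) = 11200.
∂h/∂x = [(+0.92)·(-5) − (-0.24)·(-140)] / 11200 = -0.003411
∂h/∂y = [(-280)·(-0.24) − 70·(+0.92)] / 11200 = +0.0002500
h(150, 15) = 325.14 + (-0.003411)·(-135) + (+0.0002500)·(-285) = 325.14 +0.460 -0.071 = 325.529 m.

325.5 m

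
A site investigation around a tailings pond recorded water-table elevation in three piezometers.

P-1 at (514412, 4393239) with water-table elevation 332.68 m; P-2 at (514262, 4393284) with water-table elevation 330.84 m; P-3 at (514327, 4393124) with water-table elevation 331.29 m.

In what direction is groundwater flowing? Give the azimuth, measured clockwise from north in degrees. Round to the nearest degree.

Differences from P-1: to P-2 (Δx, Δy, Δh) = (-150, 45, -1.84); to P-3 = (-85, -115, -1.39).
Determinant of the coordinate differences = (-150)·(-115) − (-85)·45 = 21075.
∂h/∂x = [(-1.84)·(-115) − (-1.39)·45] / 21075 = +0.01301
∂h/∂y = [(-150)·(-1.39) − (-85)·(-1.84)] / 21075 = +0.002472
Flow direction (−∇h) has components (-0.01301 E, -0.002472 N).
Azimuth = atan2(E, N) = atan2(-0.01301, -0.002472) = 259.2° ≈ 259°.

259°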